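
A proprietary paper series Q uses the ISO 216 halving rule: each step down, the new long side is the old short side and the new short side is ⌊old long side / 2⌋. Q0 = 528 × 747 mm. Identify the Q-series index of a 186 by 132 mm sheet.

Q4

Q0: 528 × 747 mm
Q1: 373 × 528 mm
Q2: 264 × 373 mm
Q3: 186 × 264 mm
Q4: 132 × 186 mm
Q5: 93 × 132 mm
→ matches Q4.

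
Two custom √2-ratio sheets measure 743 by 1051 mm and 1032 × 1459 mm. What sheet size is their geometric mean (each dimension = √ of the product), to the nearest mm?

876 × 1238 mm

Short side: √(743 · 1032) = √766776 ≈ 875.7 → 876 mm
Long side: √(1051 · 1459) = √1533409 ≈ 1238.3 → 1238 mm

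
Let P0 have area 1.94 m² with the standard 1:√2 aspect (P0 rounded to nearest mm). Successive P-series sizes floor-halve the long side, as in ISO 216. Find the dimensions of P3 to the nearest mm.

414 × 585 mm

Let P0's short side be w mm. w · w√2 = 1.94 m² = 1,940,000 mm², so w ≈ 1171.2 mm and w√2 ≈ 1656.4 mm → P0 = 1171 × 1656 mm.
P1: ⌊1656/2⌋ × 1171 = 828 × 1171 mm
P2: ⌊1171/2⌋ × 828 = 585 × 828 mm
P3: ⌊828/2⌋ × 585 = 414 × 585 mm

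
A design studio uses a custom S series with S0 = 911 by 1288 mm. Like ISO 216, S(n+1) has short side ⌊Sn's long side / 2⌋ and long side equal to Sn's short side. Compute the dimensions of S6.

113 × 161 mm

S1 = 644 × 911 mm (from S0 by 1 halving).
S2: ⌊911/2⌋ × 644 = 455 × 644 mm
S3: ⌊644/2⌋ × 455 = 322 × 455 mm
S4: ⌊455/2⌋ × 322 = 227 × 322 mm
S5: ⌊322/2⌋ × 227 = 161 × 227 mm
S6: ⌊227/2⌋ × 161 = 113 × 161 mm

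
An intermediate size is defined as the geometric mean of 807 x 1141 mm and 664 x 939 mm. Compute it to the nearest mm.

Short side: √(807 · 664) = √535848 ≈ 732.0 → 732 mm
Long side: √(1141 · 939) = √1071399 ≈ 1035.1 → 1035 mm

732 × 1035 mm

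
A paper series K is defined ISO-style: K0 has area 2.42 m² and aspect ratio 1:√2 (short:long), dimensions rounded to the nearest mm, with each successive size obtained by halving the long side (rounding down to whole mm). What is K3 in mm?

Let K0's short side be w mm. w · w√2 = 2.42 m² = 2,420,000 mm², so w ≈ 1308.1 mm and w√2 ≈ 1850.0 mm → K0 = 1308 × 1850 mm.
K1: ⌊1850/2⌋ × 1308 = 925 × 1308 mm
K2: ⌊1308/2⌋ × 925 = 654 × 925 mm
K3: ⌊925/2⌋ × 654 = 462 × 654 mm

462 × 654 mm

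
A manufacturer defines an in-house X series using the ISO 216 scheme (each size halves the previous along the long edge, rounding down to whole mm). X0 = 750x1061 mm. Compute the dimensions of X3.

265 × 375 mm

X1: ⌊1061/2⌋ × 750 = 530 × 750 mm
X2: ⌊750/2⌋ × 530 = 375 × 530 mm
X3: ⌊530/2⌋ × 375 = 265 × 375 mm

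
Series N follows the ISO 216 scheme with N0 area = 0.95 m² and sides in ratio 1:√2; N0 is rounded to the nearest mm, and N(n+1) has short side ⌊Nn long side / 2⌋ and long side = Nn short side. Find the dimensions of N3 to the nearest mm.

Let N0's short side be w mm. w · w√2 = 0.95 m² = 950,000 mm², so w ≈ 819.6 mm and w√2 ≈ 1159.1 mm → N0 = 820 × 1159 mm.
N1: ⌊1159/2⌋ × 820 = 579 × 820 mm
N2: ⌊820/2⌋ × 579 = 410 × 579 mm
N3: ⌊579/2⌋ × 410 = 289 × 410 mm

289 × 410 mm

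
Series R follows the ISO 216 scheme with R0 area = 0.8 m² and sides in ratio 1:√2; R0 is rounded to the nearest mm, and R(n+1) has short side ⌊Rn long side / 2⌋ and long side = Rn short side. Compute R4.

188 × 266 mm

Let R0's short side be w mm. w · w√2 = 0.8 m² = 800,000 mm², so w ≈ 752.1 mm and w√2 ≈ 1063.7 mm → R0 = 752 × 1064 mm.
R1: ⌊1064/2⌋ × 752 = 532 × 752 mm
R2: ⌊752/2⌋ × 532 = 376 × 532 mm
R3: ⌊532/2⌋ × 376 = 266 × 376 mm
R4: ⌊376/2⌋ × 266 = 188 × 266 mm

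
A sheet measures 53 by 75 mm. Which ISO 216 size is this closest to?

A8 (52 × 74 mm)

Aspect ratio 75/53 ≈ 1.415 — close to the ISO √2 ≈ 1.414.
In the A-series (A0 area = 1 m²): A8 = 52 × 74 mm.
Off by 2 mm total — nearest standard size.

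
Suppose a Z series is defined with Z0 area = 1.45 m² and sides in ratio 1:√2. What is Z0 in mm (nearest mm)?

1013 × 1432 mm

Let the short side be w mm. Then w · w√2 = 1.45 m² = 1,450,000 mm².
w² = 1,450,000/√2, so w ≈ 1012.6 mm; long side = w√2 ≈ 1432.0 mm.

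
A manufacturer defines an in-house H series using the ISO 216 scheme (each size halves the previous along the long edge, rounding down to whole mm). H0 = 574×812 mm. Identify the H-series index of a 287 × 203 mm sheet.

H3

H0: 574 × 812 mm
H1: 406 × 574 mm
H2: 287 × 406 mm
H3: 203 × 287 mm
H4: 143 × 203 mm
→ matches H3.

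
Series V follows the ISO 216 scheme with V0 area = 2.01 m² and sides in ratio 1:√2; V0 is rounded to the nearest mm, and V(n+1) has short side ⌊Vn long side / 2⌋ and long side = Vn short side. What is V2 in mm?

Let V0's short side be w mm. w · w√2 = 2.01 m² = 2,010,000 mm², so w ≈ 1192.2 mm and w√2 ≈ 1686.0 mm → V0 = 1192 × 1686 mm.
V1: ⌊1686/2⌋ × 1192 = 843 × 1192 mm
V2: ⌊1192/2⌋ × 843 = 596 × 843 mm

596 × 843 mm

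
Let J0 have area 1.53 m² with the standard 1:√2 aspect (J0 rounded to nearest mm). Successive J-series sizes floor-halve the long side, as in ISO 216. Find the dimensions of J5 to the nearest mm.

183 × 260 mm

Let J0's short side be w mm. w · w√2 = 1.53 m² = 1,530,000 mm², so w ≈ 1040.1 mm and w√2 ≈ 1471.0 mm → J0 = 1040 × 1471 mm.
J1: ⌊1471/2⌋ × 1040 = 735 × 1040 mm
J2: ⌊1040/2⌋ × 735 = 520 × 735 mm
J3: ⌊735/2⌋ × 520 = 367 × 520 mm
J4: ⌊520/2⌋ × 367 = 260 × 367 mm
J5: ⌊367/2⌋ × 260 = 183 × 260 mm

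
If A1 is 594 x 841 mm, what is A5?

A2: ⌊841/2⌋ × 594 = 420 × 594 mm
A3: ⌊594/2⌋ × 420 = 297 × 420 mm
A4: ⌊420/2⌋ × 297 = 210 × 297 mm
A5: ⌊297/2⌋ × 210 = 148 × 210 mm

148 × 210 mm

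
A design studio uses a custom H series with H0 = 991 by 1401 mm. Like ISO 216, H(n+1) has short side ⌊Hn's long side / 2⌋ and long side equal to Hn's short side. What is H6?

123 × 175 mm

H1 = 700 × 991 mm (from H0 by 1 halving).
H2: ⌊991/2⌋ × 700 = 495 × 700 mm
H3: ⌊700/2⌋ × 495 = 350 × 495 mm
H4: ⌊495/2⌋ × 350 = 247 × 350 mm
H5: ⌊350/2⌋ × 247 = 175 × 247 mm
H6: ⌊247/2⌋ × 175 = 123 × 175 mm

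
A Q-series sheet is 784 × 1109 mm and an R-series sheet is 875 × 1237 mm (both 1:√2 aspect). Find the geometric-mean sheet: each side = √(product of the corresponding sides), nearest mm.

828 × 1171 mm

Short side: √(784 · 875) = √686000 ≈ 828.3 → 828 mm
Long side: √(1109 · 1237) = √1371833 ≈ 1171.3 → 1171 mm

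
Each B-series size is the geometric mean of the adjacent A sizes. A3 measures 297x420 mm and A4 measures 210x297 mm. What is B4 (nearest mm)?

Short side: √(297 · 210) = √62370 ≈ 249.7 → 250 mm
Long side: √(420 · 297) = √124740 ≈ 353.2 → 353 mm

250 × 353 mm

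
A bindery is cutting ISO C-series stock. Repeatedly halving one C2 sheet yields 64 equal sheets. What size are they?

C8

64 = 2^6, so 6 halving steps.
C2 → C3 → … → C8 after 6 steps.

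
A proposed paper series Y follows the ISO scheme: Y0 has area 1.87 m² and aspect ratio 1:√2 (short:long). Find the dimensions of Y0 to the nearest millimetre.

1150 × 1626 mm

Let the short side be w mm. Then w · w√2 = 1.87 m² = 1,870,000 mm².
w² = 1,870,000/√2, so w ≈ 1149.9 mm; long side = w√2 ≈ 1626.2 mm.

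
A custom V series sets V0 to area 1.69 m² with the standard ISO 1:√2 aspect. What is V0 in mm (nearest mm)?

1093 × 1546 mm

Let the short side be w mm. Then w · w√2 = 1.69 m² = 1,690,000 mm².
w² = 1,690,000/√2, so w ≈ 1093.2 mm; long side = w√2 ≈ 1546.0 mm.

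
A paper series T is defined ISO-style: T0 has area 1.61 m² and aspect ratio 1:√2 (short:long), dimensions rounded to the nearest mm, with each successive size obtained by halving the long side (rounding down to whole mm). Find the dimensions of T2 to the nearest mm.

Let T0's short side be w mm. w · w√2 = 1.61 m² = 1,610,000 mm², so w ≈ 1067.0 mm and w√2 ≈ 1508.9 mm → T0 = 1067 × 1509 mm.
T1: ⌊1509/2⌋ × 1067 = 754 × 1067 mm
T2: ⌊1067/2⌋ × 754 = 533 × 754 mm

533 × 754 mm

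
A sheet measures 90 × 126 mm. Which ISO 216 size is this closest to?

B7 (88 × 125 mm)

Aspect ratio 126/90 ≈ 1.400 — close to the ISO √2 ≈ 1.414.
In the B-series (B0 = 1000 × 1414 mm): B7 = 88 × 125 mm.
Off by 3 mm total — nearest standard size.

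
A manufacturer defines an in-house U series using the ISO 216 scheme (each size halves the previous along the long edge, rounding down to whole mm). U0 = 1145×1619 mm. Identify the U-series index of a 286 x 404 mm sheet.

U0: 1145 × 1619 mm
U1: 809 × 1145 mm
U2: 572 × 809 mm
U3: 404 × 572 mm
U4: 286 × 404 mm
U5: 202 × 286 mm
→ matches U4.

U4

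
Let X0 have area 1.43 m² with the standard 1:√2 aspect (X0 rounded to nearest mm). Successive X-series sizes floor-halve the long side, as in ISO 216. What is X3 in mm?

Let X0's short side be w mm. w · w√2 = 1.43 m² = 1,430,000 mm², so w ≈ 1005.6 mm and w√2 ≈ 1422.1 mm → X0 = 1006 × 1422 mm.
X1: ⌊1422/2⌋ × 1006 = 711 × 1006 mm
X2: ⌊1006/2⌋ × 711 = 503 × 711 mm
X3: ⌊711/2⌋ × 503 = 355 × 503 mm

355 × 503 mm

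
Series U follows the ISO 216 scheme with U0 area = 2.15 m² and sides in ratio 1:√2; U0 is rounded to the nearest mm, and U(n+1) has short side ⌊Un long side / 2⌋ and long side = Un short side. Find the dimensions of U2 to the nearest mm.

Let U0's short side be w mm. w · w√2 = 2.15 m² = 2,150,000 mm², so w ≈ 1233.0 mm and w√2 ≈ 1743.7 mm → U0 = 1233 × 1744 mm.
U1: ⌊1744/2⌋ × 1233 = 872 × 1233 mm
U2: ⌊1233/2⌋ × 872 = 616 × 872 mm

616 × 872 mm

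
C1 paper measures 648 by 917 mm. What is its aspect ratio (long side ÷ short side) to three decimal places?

917 / 648 = 1.415
Matches √2 ≈ 1.414 — the ISO 216 defining ratio.

1.415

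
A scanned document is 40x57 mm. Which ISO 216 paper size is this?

C9 (40 × 57 mm)

Aspect ratio 57/40 ≈ 1.425 — close to the ISO √2 ≈ 1.414.
In the C-series (envelope sizes, between A and B): C9 = 40 × 57 mm.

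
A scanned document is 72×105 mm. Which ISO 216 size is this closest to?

A7 (74 × 105 mm)

Aspect ratio 105/72 ≈ 1.458 (ISO target is √2 ≈ 1.414).
In the A-series (A0 area = 1 m²): A7 = 74 × 105 mm.
Off by 2 mm total — nearest standard size.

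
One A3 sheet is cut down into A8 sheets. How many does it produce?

32

Each ISO step halves the sheet: 1 × A3 → 2 × A4 → 4 × A5 → 8 × A6 → …
From A3 to A8 is 5 halving steps: 2^5 = 32.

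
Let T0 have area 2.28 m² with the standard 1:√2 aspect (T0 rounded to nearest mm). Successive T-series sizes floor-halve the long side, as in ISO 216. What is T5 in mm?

Let T0's short side be w mm. w · w√2 = 2.28 m² = 2,280,000 mm², so w ≈ 1269.7 mm and w√2 ≈ 1795.7 mm → T0 = 1270 × 1796 mm.
T1: ⌊1796/2⌋ × 1270 = 898 × 1270 mm
T2: ⌊1270/2⌋ × 898 = 635 × 898 mm
T3: ⌊898/2⌋ × 635 = 449 × 635 mm
T4: ⌊635/2⌋ × 449 = 317 × 449 mm
T5: ⌊449/2⌋ × 317 = 224 × 317 mm

224 × 317 mm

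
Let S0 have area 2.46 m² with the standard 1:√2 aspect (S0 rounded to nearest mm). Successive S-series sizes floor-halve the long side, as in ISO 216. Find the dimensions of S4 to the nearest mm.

329 × 466 mm

Let S0's short side be w mm. w · w√2 = 2.46 m² = 2,460,000 mm², so w ≈ 1318.9 mm and w√2 ≈ 1865.2 mm → S0 = 1319 × 1865 mm.
S1: ⌊1865/2⌋ × 1319 = 932 × 1319 mm
S2: ⌊1319/2⌋ × 932 = 659 × 932 mm
S3: ⌊932/2⌋ × 659 = 466 × 659 mm
S4: ⌊659/2⌋ × 466 = 329 × 466 mm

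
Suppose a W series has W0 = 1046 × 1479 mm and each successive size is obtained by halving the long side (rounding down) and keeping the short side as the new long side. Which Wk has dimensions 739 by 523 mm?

W0: 1046 × 1479 mm
W1: 739 × 1046 mm
W2: 523 × 739 mm
W3: 369 × 523 mm
→ matches W2.

W2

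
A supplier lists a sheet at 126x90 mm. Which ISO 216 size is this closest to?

B7 (88 × 125 mm)

Aspect ratio 126/90 ≈ 1.400 — close to the ISO √2 ≈ 1.414.
In the B-series (B0 = 1000 × 1414 mm): B7 = 88 × 125 mm.
Off by 3 mm total — nearest standard size.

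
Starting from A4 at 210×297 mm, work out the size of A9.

37 × 52 mm

A5: ⌊297/2⌋ × 210 = 148 × 210 mm
A6: ⌊210/2⌋ × 148 = 105 × 148 mm
A7: ⌊148/2⌋ × 105 = 74 × 105 mm
A8: ⌊105/2⌋ × 74 = 52 × 74 mm
A9: ⌊74/2⌋ × 52 = 37 × 52 mm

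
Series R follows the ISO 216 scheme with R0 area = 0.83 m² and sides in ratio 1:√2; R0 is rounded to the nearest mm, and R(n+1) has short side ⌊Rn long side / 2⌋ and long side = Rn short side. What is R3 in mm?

270 × 383 mm

Let R0's short side be w mm. w · w√2 = 0.83 m² = 830,000 mm², so w ≈ 766.1 mm and w√2 ≈ 1083.4 mm → R0 = 766 × 1083 mm.
R1: ⌊1083/2⌋ × 766 = 541 × 766 mm
R2: ⌊766/2⌋ × 541 = 383 × 541 mm
R3: ⌊541/2⌋ × 383 = 270 × 383 mm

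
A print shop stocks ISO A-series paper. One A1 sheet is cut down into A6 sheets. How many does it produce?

32

Each ISO step halves the sheet: 1 × A1 → 2 × A2 → 4 × A3 → 8 × A4 → …
From A1 to A6 is 5 halving steps: 2^5 = 32.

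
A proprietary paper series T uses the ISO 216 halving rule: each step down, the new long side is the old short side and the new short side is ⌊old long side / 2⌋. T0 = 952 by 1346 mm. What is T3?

336 × 476 mm

T1: ⌊1346/2⌋ × 952 = 673 × 952 mm
T2: ⌊952/2⌋ × 673 = 476 × 673 mm
T3: ⌊673/2⌋ × 476 = 336 × 476 mm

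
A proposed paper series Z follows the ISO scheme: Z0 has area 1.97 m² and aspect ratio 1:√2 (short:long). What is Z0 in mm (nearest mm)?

1180 × 1669 mm

Let the short side be w mm. Then w · w√2 = 1.97 m² = 1,970,000 mm².
w² = 1,970,000/√2, so w ≈ 1180.3 mm; long side = w√2 ≈ 1669.1 mm.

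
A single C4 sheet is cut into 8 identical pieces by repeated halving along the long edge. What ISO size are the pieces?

8 = 2^3, so 3 halving steps.
C4 → C5 → … → C7 after 3 steps.

C7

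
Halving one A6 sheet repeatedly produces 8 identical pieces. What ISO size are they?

8 = 2^3, so 3 halving steps.
A6 → A7 → … → A9 after 3 steps.

A9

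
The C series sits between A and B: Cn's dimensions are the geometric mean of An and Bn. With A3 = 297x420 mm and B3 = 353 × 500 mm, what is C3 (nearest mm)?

324 × 458 mm

Short side: √(297 · 353) = √104841 ≈ 323.8 → 324 mm
Long side: √(420 · 500) = √210000 ≈ 458.3 → 458 mm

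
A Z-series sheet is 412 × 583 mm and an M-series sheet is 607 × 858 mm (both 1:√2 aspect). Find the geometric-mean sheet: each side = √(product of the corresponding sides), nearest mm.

Short side: √(412 · 607) = √250084 ≈ 500.1 → 500 mm
Long side: √(583 · 858) = √500214 ≈ 707.3 → 707 mm

500 × 707 mm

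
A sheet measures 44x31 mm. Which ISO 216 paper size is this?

Aspect ratio 44/31 ≈ 1.419 — close to the ISO √2 ≈ 1.414.
In the B-series (B0 = 1000 × 1414 mm): B10 = 31 × 44 mm.

B10 (31 × 44 mm)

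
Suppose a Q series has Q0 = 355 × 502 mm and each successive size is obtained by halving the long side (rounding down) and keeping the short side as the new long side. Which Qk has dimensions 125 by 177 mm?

Q0: 355 × 502 mm
Q1: 251 × 355 mm
Q2: 177 × 251 mm
Q3: 125 × 177 mm
Q4: 88 × 125 mm
→ matches Q3.

Q3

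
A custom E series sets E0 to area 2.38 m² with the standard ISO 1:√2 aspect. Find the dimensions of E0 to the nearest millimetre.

1297 × 1835 mm

Let the short side be w mm. Then w · w√2 = 2.38 m² = 2,380,000 mm².
w² = 2,380,000/√2, so w ≈ 1297.3 mm; long side = w√2 ≈ 1834.6 mm.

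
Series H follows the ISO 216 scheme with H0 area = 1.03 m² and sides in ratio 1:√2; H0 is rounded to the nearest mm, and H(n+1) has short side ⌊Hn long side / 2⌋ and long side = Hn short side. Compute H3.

Let H0's short side be w mm. w · w√2 = 1.03 m² = 1,030,000 mm², so w ≈ 853.4 mm and w√2 ≈ 1206.9 mm → H0 = 853 × 1207 mm.
H1: ⌊1207/2⌋ × 853 = 603 × 853 mm
H2: ⌊853/2⌋ × 603 = 426 × 603 mm
H3: ⌊603/2⌋ × 426 = 301 × 426 mm

301 × 426 mm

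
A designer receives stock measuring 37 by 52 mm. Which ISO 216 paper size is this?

A9 (37 × 52 mm)

Aspect ratio 52/37 ≈ 1.405 — close to the ISO √2 ≈ 1.414.
In the A-series (A0 area = 1 m²): A9 = 37 × 52 mm.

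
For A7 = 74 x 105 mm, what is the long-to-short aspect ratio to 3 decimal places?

1.419

105 / 74 = 1.419
ISO 216 targets √2 ≈ 1.414; the +0.005 deviation is from mm rounding.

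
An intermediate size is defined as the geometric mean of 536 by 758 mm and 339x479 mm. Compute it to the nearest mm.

426 × 603 mm

Short side: √(536 · 339) = √181704 ≈ 426.3 → 426 mm
Long side: √(758 · 479) = √363082 ≈ 602.6 → 603 mm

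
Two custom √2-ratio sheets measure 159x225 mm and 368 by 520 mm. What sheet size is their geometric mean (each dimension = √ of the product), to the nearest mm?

242 × 342 mm

Short side: √(159 · 368) = √58512 ≈ 241.9 → 242 mm
Long side: √(225 · 520) = √117000 ≈ 342.1 → 342 mm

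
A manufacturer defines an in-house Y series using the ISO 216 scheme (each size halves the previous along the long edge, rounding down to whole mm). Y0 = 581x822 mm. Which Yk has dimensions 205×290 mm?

Y3

Y0: 581 × 822 mm
Y1: 411 × 581 mm
Y2: 290 × 411 mm
Y3: 205 × 290 mm
Y4: 145 × 205 mm
→ matches Y3.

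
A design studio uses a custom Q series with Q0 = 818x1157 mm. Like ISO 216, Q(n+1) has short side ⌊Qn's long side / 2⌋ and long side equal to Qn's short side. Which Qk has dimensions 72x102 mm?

Q0: 818 × 1157 mm
Q1: 578 × 818 mm
Q2: 409 × 578 mm
Q3: 289 × 409 mm
Q4: 204 × 289 mm
Q5: 144 × 204 mm
Q6: 102 × 144 mm
Q7: 72 × 102 mm
Q8: 51 × 72 mm
→ matches Q7.

Q7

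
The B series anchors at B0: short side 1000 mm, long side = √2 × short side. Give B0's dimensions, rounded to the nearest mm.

Short side = 1000 mm; long side = 1000√2 ≈ 1414.2 mm.

1000 × 1414 mm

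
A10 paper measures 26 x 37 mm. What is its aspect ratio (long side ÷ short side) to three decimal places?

1.423

37 / 26 = 1.423
ISO 216 targets √2 ≈ 1.414; the +0.009 deviation is from mm rounding.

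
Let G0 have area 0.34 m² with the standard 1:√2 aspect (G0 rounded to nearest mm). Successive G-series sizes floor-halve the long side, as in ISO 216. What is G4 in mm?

Let G0's short side be w mm. w · w√2 = 0.34 m² = 340,000 mm², so w ≈ 490.3 mm and w√2 ≈ 693.4 mm → G0 = 490 × 693 mm.
G1: ⌊693/2⌋ × 490 = 346 × 490 mm
G2: ⌊490/2⌋ × 346 = 245 × 346 mm
G3: ⌊346/2⌋ × 245 = 173 × 245 mm
G4: ⌊245/2⌋ × 173 = 122 × 173 mm

122 × 173 mm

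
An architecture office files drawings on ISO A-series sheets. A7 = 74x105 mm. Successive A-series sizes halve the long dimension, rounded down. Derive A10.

A8: ⌊105/2⌋ × 74 = 52 × 74 mm
A9: ⌊74/2⌋ × 52 = 37 × 52 mm
A10: ⌊52/2⌋ × 37 = 26 × 37 mm

26 × 37 mm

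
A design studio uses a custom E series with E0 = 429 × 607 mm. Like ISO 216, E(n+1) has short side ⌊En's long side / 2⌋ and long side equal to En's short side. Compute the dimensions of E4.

107 × 151 mm

E1: ⌊607/2⌋ × 429 = 303 × 429 mm
E2: ⌊429/2⌋ × 303 = 214 × 303 mm
E3: ⌊303/2⌋ × 214 = 151 × 214 mm
E4: ⌊214/2⌋ × 151 = 107 × 151 mm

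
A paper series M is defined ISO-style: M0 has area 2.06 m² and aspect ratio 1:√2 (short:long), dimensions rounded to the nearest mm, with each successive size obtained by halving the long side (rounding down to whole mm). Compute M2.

Let M0's short side be w mm. w · w√2 = 2.06 m² = 2,060,000 mm², so w ≈ 1206.9 mm and w√2 ≈ 1706.8 mm → M0 = 1207 × 1707 mm.
M1: ⌊1707/2⌋ × 1207 = 853 × 1207 mm
M2: ⌊1207/2⌋ × 853 = 603 × 853 mm

603 × 853 mm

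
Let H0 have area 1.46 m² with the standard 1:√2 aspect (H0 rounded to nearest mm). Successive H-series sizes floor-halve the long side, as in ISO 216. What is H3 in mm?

Let H0's short side be w mm. w · w√2 = 1.46 m² = 1,460,000 mm², so w ≈ 1016.1 mm and w√2 ≈ 1436.9 mm → H0 = 1016 × 1437 mm.
H1: ⌊1437/2⌋ × 1016 = 718 × 1016 mm
H2: ⌊1016/2⌋ × 718 = 508 × 718 mm
H3: ⌊718/2⌋ × 508 = 359 × 508 mm

359 × 508 mm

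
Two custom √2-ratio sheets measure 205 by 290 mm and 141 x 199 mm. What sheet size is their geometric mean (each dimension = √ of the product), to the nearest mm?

Short side: √(205 · 141) = √28905 ≈ 170.0 → 170 mm
Long side: √(290 · 199) = √57710 ≈ 240.2 → 240 mm

170 × 240 mm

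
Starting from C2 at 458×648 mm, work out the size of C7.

81 × 114 mm

C3: ⌊648/2⌋ × 458 = 324 × 458 mm
C4: ⌊458/2⌋ × 324 = 229 × 324 mm
C5: ⌊324/2⌋ × 229 = 162 × 229 mm
C6: ⌊229/2⌋ × 162 = 114 × 162 mm
C7: ⌊162/2⌋ × 114 = 81 × 114 mm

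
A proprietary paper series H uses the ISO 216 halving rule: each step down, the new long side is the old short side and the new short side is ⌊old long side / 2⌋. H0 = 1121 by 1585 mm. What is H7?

H1 = 792 × 1121 mm (from H0 by 1 halving).
H2: ⌊1121/2⌋ × 792 = 560 × 792 mm
H3: ⌊792/2⌋ × 560 = 396 × 560 mm
H4: ⌊560/2⌋ × 396 = 280 × 396 mm
H5: ⌊396/2⌋ × 280 = 198 × 280 mm
H6: ⌊280/2⌋ × 198 = 140 × 198 mm
H7: ⌊198/2⌋ × 140 = 99 × 140 mm

99 × 140 mm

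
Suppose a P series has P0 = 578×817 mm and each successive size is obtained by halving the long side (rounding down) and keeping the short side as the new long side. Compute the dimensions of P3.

P1: ⌊817/2⌋ × 578 = 408 × 578 mm
P2: ⌊578/2⌋ × 408 = 289 × 408 mm
P3: ⌊408/2⌋ × 289 = 204 × 289 mm

204 × 289 mm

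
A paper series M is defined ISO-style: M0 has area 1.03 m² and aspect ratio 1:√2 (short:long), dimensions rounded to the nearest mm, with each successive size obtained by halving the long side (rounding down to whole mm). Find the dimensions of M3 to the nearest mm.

Let M0's short side be w mm. w · w√2 = 1.03 m² = 1,030,000 mm², so w ≈ 853.4 mm and w√2 ≈ 1206.9 mm → M0 = 853 × 1207 mm.
M1: ⌊1207/2⌋ × 853 = 603 × 853 mm
M2: ⌊853/2⌋ × 603 = 426 × 603 mm
M3: ⌊603/2⌋ × 426 = 301 × 426 mm

301 × 426 mm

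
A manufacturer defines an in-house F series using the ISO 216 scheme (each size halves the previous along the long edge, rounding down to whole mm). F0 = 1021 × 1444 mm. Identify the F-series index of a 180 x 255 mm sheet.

F0: 1021 × 1444 mm
F1: 722 × 1021 mm
F2: 510 × 722 mm
F3: 361 × 510 mm
F4: 255 × 361 mm
F5: 180 × 255 mm
F6: 127 × 180 mm
→ matches F5.

F5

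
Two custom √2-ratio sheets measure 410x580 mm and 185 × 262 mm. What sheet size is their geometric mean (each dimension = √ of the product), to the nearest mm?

Short side: √(410 · 185) = √75850 ≈ 275.4 → 275 mm
Long side: √(580 · 262) = √151960 ≈ 389.8 → 390 mm

275 × 390 mm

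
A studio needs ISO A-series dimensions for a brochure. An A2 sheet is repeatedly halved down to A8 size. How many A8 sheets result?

64

Each ISO step halves the sheet: 1 × A2 → 2 × A3 → 4 × A4 → 8 × A5 → …
From A2 to A8 is 6 halving steps: 2^6 = 64.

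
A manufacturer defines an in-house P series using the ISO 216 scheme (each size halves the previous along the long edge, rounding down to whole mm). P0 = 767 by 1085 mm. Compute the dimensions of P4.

P1: ⌊1085/2⌋ × 767 = 542 × 767 mm
P2: ⌊767/2⌋ × 542 = 383 × 542 mm
P3: ⌊542/2⌋ × 383 = 271 × 383 mm
P4: ⌊383/2⌋ × 271 = 191 × 271 mm

191 × 271 mm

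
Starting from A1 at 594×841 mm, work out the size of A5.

A2: ⌊841/2⌋ × 594 = 420 × 594 mm
A3: ⌊594/2⌋ × 420 = 297 × 420 mm
A4: ⌊420/2⌋ × 297 = 210 × 297 mm
A5: ⌊297/2⌋ × 210 = 148 × 210 mm

148 × 210 mm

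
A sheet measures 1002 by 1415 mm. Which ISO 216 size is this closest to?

Aspect ratio 1415/1002 ≈ 1.412 — close to the ISO √2 ≈ 1.414.
In the B-series (B0 = 1000 × 1414 mm): B0 = 1000 × 1414 mm.
Off by 3 mm total — nearest standard size.

B0 (1000 × 1414 mm)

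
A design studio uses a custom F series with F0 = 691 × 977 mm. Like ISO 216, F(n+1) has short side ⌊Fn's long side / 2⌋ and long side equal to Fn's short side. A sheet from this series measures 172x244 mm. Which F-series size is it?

F4

F0: 691 × 977 mm
F1: 488 × 691 mm
F2: 345 × 488 mm
F3: 244 × 345 mm
F4: 172 × 244 mm
F5: 122 × 172 mm
→ matches F4.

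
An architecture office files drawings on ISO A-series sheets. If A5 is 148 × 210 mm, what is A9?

A6: ⌊210/2⌋ × 148 = 105 × 148 mm
A7: ⌊148/2⌋ × 105 = 74 × 105 mm
A8: ⌊105/2⌋ × 74 = 52 × 74 mm
A9: ⌊74/2⌋ × 52 = 37 × 52 mm

37 × 52 mm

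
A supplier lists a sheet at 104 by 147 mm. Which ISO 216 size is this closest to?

A6 (105 × 148 mm)

Aspect ratio 147/104 ≈ 1.413 — close to the ISO √2 ≈ 1.414.
In the A-series (A0 area = 1 m²): A6 = 105 × 148 mm.
Off by 2 mm total — nearest standard size.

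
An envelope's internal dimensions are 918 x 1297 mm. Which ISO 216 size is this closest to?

C0 (917 × 1297 mm)

Aspect ratio 1297/918 ≈ 1.413 — close to the ISO √2 ≈ 1.414.
In the C-series (envelope sizes, between A and B): C0 = 917 × 1297 mm.
Off by 1 mm total — nearest standard size.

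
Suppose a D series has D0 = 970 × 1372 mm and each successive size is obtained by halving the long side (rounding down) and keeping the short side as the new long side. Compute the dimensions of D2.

485 × 686 mm

D1: ⌊1372/2⌋ × 970 = 686 × 970 mm
D2: ⌊970/2⌋ × 686 = 485 × 686 mm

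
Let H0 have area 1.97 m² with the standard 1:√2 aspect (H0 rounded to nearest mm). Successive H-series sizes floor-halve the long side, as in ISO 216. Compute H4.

Let H0's short side be w mm. w · w√2 = 1.97 m² = 1,970,000 mm², so w ≈ 1180.3 mm and w√2 ≈ 1669.1 mm → H0 = 1180 × 1669 mm.
H1: ⌊1669/2⌋ × 1180 = 834 × 1180 mm
H2: ⌊1180/2⌋ × 834 = 590 × 834 mm
H3: ⌊834/2⌋ × 590 = 417 × 590 mm
H4: ⌊590/2⌋ × 417 = 295 × 417 mm

295 × 417 mm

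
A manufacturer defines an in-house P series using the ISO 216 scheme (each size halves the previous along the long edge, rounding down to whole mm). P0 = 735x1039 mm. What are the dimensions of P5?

P1 = 519 × 735 mm (from P0 by 1 halving).
P2: ⌊735/2⌋ × 519 = 367 × 519 mm
P3: ⌊519/2⌋ × 367 = 259 × 367 mm
P4: ⌊367/2⌋ × 259 = 183 × 259 mm
P5: ⌊259/2⌋ × 183 = 129 × 183 mm

129 × 183 mm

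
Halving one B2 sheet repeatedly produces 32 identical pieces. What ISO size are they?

32 = 2^5, so 5 halving steps.
B2 → B3 → … → B7 after 5 steps.

B7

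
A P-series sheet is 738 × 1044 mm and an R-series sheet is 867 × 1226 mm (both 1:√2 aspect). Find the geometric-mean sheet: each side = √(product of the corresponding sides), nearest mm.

Short side: √(738 · 867) = √639846 ≈ 799.9 → 800 mm
Long side: √(1044 · 1226) = √1279944 ≈ 1131.3 → 1131 mm

800 × 1131 mm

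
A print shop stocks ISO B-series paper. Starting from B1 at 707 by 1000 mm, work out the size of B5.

B2: ⌊1000/2⌋ × 707 = 500 × 707 mm
B3: ⌊707/2⌋ × 500 = 353 × 500 mm
B4: ⌊500/2⌋ × 353 = 250 × 353 mm
B5: ⌊353/2⌋ × 250 = 176 × 250 mm

176 × 250 mm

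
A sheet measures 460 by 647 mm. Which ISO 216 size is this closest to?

Aspect ratio 647/460 ≈ 1.407 — close to the ISO √2 ≈ 1.414.
In the C-series (envelope sizes, between A and B): C2 = 458 × 648 mm.
Off by 3 mm total — nearest standard size.

C2 (458 × 648 mm)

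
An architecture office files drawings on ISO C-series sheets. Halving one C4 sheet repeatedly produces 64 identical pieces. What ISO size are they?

64 = 2^6, so 6 halving steps.
C4 → C5 → … → C10 after 6 steps.

C10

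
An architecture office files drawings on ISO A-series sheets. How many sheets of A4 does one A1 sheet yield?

Each ISO step halves the sheet: 1 × A1 → 2 × A2 → 4 × A3 → 8 × A4
From A1 to A4 is 3 halving steps: 2^3 = 8.

8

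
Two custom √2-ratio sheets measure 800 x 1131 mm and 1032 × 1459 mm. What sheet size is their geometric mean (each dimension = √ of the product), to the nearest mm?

Short side: √(800 · 1032) = √825600 ≈ 908.6 → 909 mm
Long side: √(1131 · 1459) = √1650129 ≈ 1284.6 → 1285 mm

909 × 1285 mm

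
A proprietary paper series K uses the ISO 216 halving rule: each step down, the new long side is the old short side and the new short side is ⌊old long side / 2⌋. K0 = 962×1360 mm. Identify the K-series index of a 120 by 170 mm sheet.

K0: 962 × 1360 mm
K1: 680 × 962 mm
K2: 481 × 680 mm
K3: 340 × 481 mm
K4: 240 × 340 mm
K5: 170 × 240 mm
K6: 120 × 170 mm
K7: 85 × 120 mm
→ matches K6.

K6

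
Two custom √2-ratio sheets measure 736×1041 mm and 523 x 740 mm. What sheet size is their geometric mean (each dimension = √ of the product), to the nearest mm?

620 × 878 mm

Short side: √(736 · 523) = √384928 ≈ 620.4 → 620 mm
Long side: √(1041 · 740) = √770340 ≈ 877.7 → 878 mm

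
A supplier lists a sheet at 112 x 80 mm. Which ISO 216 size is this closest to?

Aspect ratio 112/80 ≈ 1.400 — close to the ISO √2 ≈ 1.414.
In the C-series (envelope sizes, between A and B): C7 = 81 × 114 mm.
Off by 3 mm total — nearest standard size.

C7 (81 × 114 mm)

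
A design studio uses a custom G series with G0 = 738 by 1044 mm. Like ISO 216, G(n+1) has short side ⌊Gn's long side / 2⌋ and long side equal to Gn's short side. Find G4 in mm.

184 × 261 mm

G1: ⌊1044/2⌋ × 738 = 522 × 738 mm
G2: ⌊738/2⌋ × 522 = 369 × 522 mm
G3: ⌊522/2⌋ × 369 = 261 × 369 mm
G4: ⌊369/2⌋ × 261 = 184 × 261 mm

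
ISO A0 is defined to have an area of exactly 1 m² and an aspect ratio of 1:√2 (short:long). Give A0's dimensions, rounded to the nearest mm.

Let the short side be w mm. Then the long side is w√2 and w · w√2 = 10⁶ mm².
w² = 10⁶/√2, so w = 1000 / 2^(1/4) ≈ 840.9 mm; long side = 1000 · 2^(1/4) ≈ 1189.2 mm.

841 × 1189 mm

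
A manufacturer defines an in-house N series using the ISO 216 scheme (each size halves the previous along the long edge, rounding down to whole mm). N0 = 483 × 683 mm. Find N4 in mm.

N1: ⌊683/2⌋ × 483 = 341 × 483 mm
N2: ⌊483/2⌋ × 341 = 241 × 341 mm
N3: ⌊341/2⌋ × 241 = 170 × 241 mm
N4: ⌊241/2⌋ × 170 = 120 × 170 mm

120 × 170 mm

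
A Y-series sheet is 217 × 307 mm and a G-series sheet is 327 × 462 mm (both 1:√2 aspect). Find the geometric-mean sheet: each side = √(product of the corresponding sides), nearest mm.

Short side: √(217 · 327) = √70959 ≈ 266.4 → 266 mm
Long side: √(307 · 462) = √141834 ≈ 376.6 → 377 mm

266 × 377 mm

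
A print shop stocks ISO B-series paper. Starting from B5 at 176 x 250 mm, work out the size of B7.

B6: ⌊250/2⌋ × 176 = 125 × 176 mm
B7: ⌊176/2⌋ × 125 = 88 × 125 mm

88 × 125 mm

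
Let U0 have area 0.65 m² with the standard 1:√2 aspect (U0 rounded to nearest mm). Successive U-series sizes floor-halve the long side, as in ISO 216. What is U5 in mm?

Let U0's short side be w mm. w · w√2 = 0.65 m² = 650,000 mm², so w ≈ 678.0 mm and w√2 ≈ 958.8 mm → U0 = 678 × 959 mm.
U1: ⌊959/2⌋ × 678 = 479 × 678 mm
U2: ⌊678/2⌋ × 479 = 339 × 479 mm
U3: ⌊479/2⌋ × 339 = 239 × 339 mm
U4: ⌊339/2⌋ × 239 = 169 × 239 mm
U5: ⌊239/2⌋ × 169 = 119 × 169 mm

119 × 169 mm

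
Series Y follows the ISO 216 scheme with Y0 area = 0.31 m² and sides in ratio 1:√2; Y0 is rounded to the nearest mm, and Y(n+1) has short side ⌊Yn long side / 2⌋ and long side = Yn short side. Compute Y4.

Let Y0's short side be w mm. w · w√2 = 0.31 m² = 310,000 mm², so w ≈ 468.2 mm and w√2 ≈ 662.1 mm → Y0 = 468 × 662 mm.
Y1: ⌊662/2⌋ × 468 = 331 × 468 mm
Y2: ⌊468/2⌋ × 331 = 234 × 331 mm
Y3: ⌊331/2⌋ × 234 = 165 × 234 mm
Y4: ⌊234/2⌋ × 165 = 117 × 165 mm

117 × 165 mm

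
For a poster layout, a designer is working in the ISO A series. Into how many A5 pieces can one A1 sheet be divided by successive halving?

Each ISO step halves the sheet: 1 × A1 → 2 × A2 → 4 × A3 → 8 × A4 → …
From A1 to A5 is 4 halving steps: 2^4 = 16.

16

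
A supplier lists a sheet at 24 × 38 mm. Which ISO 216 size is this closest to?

Aspect ratio 38/24 ≈ 1.583 (ISO target is √2 ≈ 1.414).
In the A-series (A0 area = 1 m²): A10 = 26 × 37 mm.
Off by 3 mm total — nearest standard size.

A10 (26 × 37 mm)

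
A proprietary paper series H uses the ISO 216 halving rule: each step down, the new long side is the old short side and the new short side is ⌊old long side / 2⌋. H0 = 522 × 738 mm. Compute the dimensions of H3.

184 × 261 mm

H1: ⌊738/2⌋ × 522 = 369 × 522 mm
H2: ⌊522/2⌋ × 369 = 261 × 369 mm
H3: ⌊369/2⌋ × 261 = 184 × 261 mm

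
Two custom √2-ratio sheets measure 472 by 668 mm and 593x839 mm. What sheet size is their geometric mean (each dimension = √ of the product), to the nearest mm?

Short side: √(472 · 593) = √279896 ≈ 529.1 → 529 mm
Long side: √(668 · 839) = √560452 ≈ 748.6 → 749 mm

529 × 749 mm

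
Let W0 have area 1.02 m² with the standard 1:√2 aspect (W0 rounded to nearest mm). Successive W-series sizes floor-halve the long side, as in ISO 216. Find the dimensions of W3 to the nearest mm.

300 × 424 mm

Let W0's short side be w mm. w · w√2 = 1.02 m² = 1,020,000 mm², so w ≈ 849.3 mm and w√2 ≈ 1201.0 mm → W0 = 849 × 1201 mm.
W1: ⌊1201/2⌋ × 849 = 600 × 849 mm
W2: ⌊849/2⌋ × 600 = 424 × 600 mm
W3: ⌊600/2⌋ × 424 = 300 × 424 mm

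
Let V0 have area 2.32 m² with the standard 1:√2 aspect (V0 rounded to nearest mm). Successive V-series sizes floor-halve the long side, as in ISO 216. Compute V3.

Let V0's short side be w mm. w · w√2 = 2.32 m² = 2,320,000 mm², so w ≈ 1280.8 mm and w√2 ≈ 1811.3 mm → V0 = 1281 × 1811 mm.
V1: ⌊1811/2⌋ × 1281 = 905 × 1281 mm
V2: ⌊1281/2⌋ × 905 = 640 × 905 mm
V3: ⌊905/2⌋ × 640 = 452 × 640 mm

452 × 640 mm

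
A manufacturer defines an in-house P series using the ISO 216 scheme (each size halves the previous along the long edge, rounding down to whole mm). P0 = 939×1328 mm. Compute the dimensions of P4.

234 × 332 mm

P1 = 664 × 939 mm (from P0 by 1 halving).
P2: ⌊939/2⌋ × 664 = 469 × 664 mm
P3: ⌊664/2⌋ × 469 = 332 × 469 mm
P4: ⌊469/2⌋ × 332 = 234 × 332 mm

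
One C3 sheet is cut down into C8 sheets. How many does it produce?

Each ISO step halves the sheet: 1 × C3 → 2 × C4 → 4 × C5 → 8 × C6 → …
From C3 to C8 is 5 halving steps: 2^5 = 32.

32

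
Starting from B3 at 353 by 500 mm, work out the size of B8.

62 × 88 mm

B4: ⌊500/2⌋ × 353 = 250 × 353 mm
B5: ⌊353/2⌋ × 250 = 176 × 250 mm
B6: ⌊250/2⌋ × 176 = 125 × 176 mm
B7: ⌊176/2⌋ × 125 = 88 × 125 mm
B8: ⌊125/2⌋ × 88 = 62 × 88 mm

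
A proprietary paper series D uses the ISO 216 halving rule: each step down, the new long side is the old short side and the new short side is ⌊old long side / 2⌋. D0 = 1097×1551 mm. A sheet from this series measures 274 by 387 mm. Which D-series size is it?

D4

D0: 1097 × 1551 mm
D1: 775 × 1097 mm
D2: 548 × 775 mm
D3: 387 × 548 mm
D4: 274 × 387 mm
D5: 193 × 274 mm
→ matches D4.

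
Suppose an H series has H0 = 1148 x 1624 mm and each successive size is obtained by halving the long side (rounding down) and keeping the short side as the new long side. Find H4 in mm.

H1 = 812 × 1148 mm (from H0 by 1 halving).
H2: ⌊1148/2⌋ × 812 = 574 × 812 mm
H3: ⌊812/2⌋ × 574 = 406 × 574 mm
H4: ⌊574/2⌋ × 406 = 287 × 406 mm

287 × 406 mm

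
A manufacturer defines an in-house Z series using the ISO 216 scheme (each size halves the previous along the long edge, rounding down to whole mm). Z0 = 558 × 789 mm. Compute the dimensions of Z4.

139 × 197 mm

Z1: ⌊789/2⌋ × 558 = 394 × 558 mm
Z2: ⌊558/2⌋ × 394 = 279 × 394 mm
Z3: ⌊394/2⌋ × 279 = 197 × 279 mm
Z4: ⌊279/2⌋ × 197 = 139 × 197 mm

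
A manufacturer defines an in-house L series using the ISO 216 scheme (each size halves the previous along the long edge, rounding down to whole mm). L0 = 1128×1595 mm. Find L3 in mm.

L1: ⌊1595/2⌋ × 1128 = 797 × 1128 mm
L2: ⌊1128/2⌋ × 797 = 564 × 797 mm
L3: ⌊797/2⌋ × 564 = 398 × 564 mm

398 × 564 mm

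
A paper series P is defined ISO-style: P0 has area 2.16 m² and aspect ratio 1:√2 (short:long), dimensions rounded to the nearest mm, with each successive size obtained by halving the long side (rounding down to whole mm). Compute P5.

218 × 309 mm

Let P0's short side be w mm. w · w√2 = 2.16 m² = 2,160,000 mm², so w ≈ 1235.9 mm and w√2 ≈ 1747.8 mm → P0 = 1236 × 1748 mm.
P1: ⌊1748/2⌋ × 1236 = 874 × 1236 mm
P2: ⌊1236/2⌋ × 874 = 618 × 874 mm
P3: ⌊874/2⌋ × 618 = 437 × 618 mm
P4: ⌊618/2⌋ × 437 = 309 × 437 mm
P5: ⌊437/2⌋ × 309 = 218 × 309 mm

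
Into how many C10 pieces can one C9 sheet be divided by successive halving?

2

C9 = 40 × 57 mm; C10 = 28 × 40 mm.
Each halving step doubles the count; 1 step from C9 to C10.
2^1 = 2.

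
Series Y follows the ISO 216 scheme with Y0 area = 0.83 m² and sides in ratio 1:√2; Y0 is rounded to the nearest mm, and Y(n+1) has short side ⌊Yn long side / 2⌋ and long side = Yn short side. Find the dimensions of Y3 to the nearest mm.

270 × 383 mm

Let Y0's short side be w mm. w · w√2 = 0.83 m² = 830,000 mm², so w ≈ 766.1 mm and w√2 ≈ 1083.4 mm → Y0 = 766 × 1083 mm.
Y1: ⌊1083/2⌋ × 766 = 541 × 766 mm
Y2: ⌊766/2⌋ × 541 = 383 × 541 mm
Y3: ⌊541/2⌋ × 383 = 270 × 383 mm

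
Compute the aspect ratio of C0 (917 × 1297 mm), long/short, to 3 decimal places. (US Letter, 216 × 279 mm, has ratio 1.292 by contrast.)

1297 / 917 = 1.414
Matches √2 ≈ 1.414 — the ISO 216 defining ratio.

1.414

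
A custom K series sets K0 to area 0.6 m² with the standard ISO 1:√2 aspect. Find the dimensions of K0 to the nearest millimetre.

651 × 921 mm

Let the short side be w mm. Then w · w√2 = 0.6 m² = 600,000 mm².
w² = 600,000/√2, so w ≈ 651.4 mm; long side = w√2 ≈ 921.2 mm.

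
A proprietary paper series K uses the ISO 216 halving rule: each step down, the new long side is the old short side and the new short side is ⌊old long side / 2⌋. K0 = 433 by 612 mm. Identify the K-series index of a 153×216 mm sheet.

K0: 433 × 612 mm
K1: 306 × 433 mm
K2: 216 × 306 mm
K3: 153 × 216 mm
K4: 108 × 153 mm
→ matches K3.

K3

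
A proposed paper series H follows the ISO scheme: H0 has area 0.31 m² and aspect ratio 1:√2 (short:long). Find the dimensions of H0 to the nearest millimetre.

Let the short side be w mm. Then w · w√2 = 0.31 m² = 310,000 mm².
w² = 310,000/√2, so w ≈ 468.2 mm; long side = w√2 ≈ 662.1 mm.

468 × 662 mm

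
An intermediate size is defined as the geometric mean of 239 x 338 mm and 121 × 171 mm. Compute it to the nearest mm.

170 × 240 mm

Short side: √(239 · 121) = √28919 ≈ 170.1 → 170 mm
Long side: √(338 · 171) = √57798 ≈ 240.4 → 240 mm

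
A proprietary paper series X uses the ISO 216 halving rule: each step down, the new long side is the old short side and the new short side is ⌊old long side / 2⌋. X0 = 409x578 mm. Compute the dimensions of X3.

X1: ⌊578/2⌋ × 409 = 289 × 409 mm
X2: ⌊409/2⌋ × 289 = 204 × 289 mm
X3: ⌊289/2⌋ × 204 = 144 × 204 mm

144 × 204 mm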